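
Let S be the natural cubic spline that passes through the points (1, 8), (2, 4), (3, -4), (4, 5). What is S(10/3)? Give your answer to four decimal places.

With M_i denoting the second derivative at x_i, h_i = 1, 1, 1, and Δ_i = (y_(i+1) − y_i)/h_i = -4, -8, 9:
  1·M_0 + 4·M_1 + 1·M_2 = 6(Δ_1 - Δ_0) = -24
  1·M_1 + 4·M_2 + 1·M_3 = 6(Δ_2 - Δ_1) = 102
Natural end conditions: M_0 = M_3 = 0.
Hence M_0 = 0, M_1 = -66/5, M_2 = 144/5, M_3 = 0.
On [3, 4], S(x) = -4 - 3/5·(x - 3) + 72/5·(x - 3)² - 24/5·(x - 3)³.
With (x - 3) = 1/3: S(10/3) = -25/9.

-2.7778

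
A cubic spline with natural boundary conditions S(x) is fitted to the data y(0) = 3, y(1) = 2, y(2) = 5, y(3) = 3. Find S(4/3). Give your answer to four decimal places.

2.9556

With m_i denoting the second derivative at x_i, h_i = 1, 1, 1, and Δ_i = (y_(i+1) − y_i)/h_i = -1, 3, -2:
  1·m_0 + 4·m_1 + 1·m_2 = 6(Δ_1 - Δ_0) = 24
  1·m_1 + 4·m_2 + 1·m_3 = 6(Δ_2 - Δ_1) = -30
Natural end conditions: m_0 = m_3 = 0.
Forward elimination and back-substitution give m_0 = 0, m_1 = 42/5, m_2 = -48/5, m_3 = 0.
On [1, 2], S(x) = 2 + 9/5·(x - 1) + 21/5·(x - 1)² - 3·(x - 1)³.
With (x - 1) = 1/3: S(4/3) = 133/45.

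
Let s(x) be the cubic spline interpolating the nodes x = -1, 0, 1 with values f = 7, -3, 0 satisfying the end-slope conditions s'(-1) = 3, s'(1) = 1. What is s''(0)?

41

Write σ_i for s''(x_i). With h_i = 1, 1 and divided differences Δ_i = -10, 3, the continuity of s' gives the tridiagonal system
  1·σ_0 + 4·σ_1 + 1·σ_2 = 6(Δ_1 - Δ_0) = 78
Clamped end conditions give two more equations: 2h_0·σ_0 + h_0·σ_1 = 6(Δ_0 - s'(-1)) = -78 and h_1·σ_1 + 2h_1·σ_2 = 6(s'(1) - Δ_1) = -12.
Hence σ_0 = -119/2, σ_1 = 41, σ_2 = -53/2.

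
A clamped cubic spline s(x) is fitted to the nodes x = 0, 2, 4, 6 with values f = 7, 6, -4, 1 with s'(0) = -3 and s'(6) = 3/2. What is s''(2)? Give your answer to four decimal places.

Write σ_i for s''(x_i). With h_i = 2, 2, 2 and divided differences Δ_i = -1/2, -5, 5/2, the continuity of s' gives the tridiagonal system
  2·σ_0 + 8·σ_1 + 2·σ_2 = 6(Δ_1 - Δ_0) = -27
  2·σ_1 + 8·σ_2 + 2·σ_3 = 6(Δ_2 - Δ_1) = 45
Clamped end conditions give two more equations: 2h_0·σ_0 + h_0·σ_1 = 6(Δ_0 - s'(0)) = 15 and h_2·σ_2 + 2h_2·σ_3 = 6(s'(6) - Δ_2) = -6.
Solving: σ_0 = 15/2, σ_1 = -15/2, σ_2 = 9, σ_3 = -6.

-7.5000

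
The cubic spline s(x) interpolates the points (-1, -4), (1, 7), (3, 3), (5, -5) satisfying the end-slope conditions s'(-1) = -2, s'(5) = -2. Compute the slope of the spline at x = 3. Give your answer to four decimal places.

Put M_i = s'' at the i-th knot. Here h = (2, 2, 2) and Δ = (11/2, -2, -4), so the interior equations h_(i-1)·M_(i-1) + 2(h_(i-1)+h_i)·M_i + h_i·M_(i+1) = 6(Δ_i − Δ_(i-1)) read
  2·M_0 + 8·M_1 + 2·M_2 = 6(Δ_1 - Δ_0) = -45
  2·M_1 + 8·M_2 + 2·M_3 = 6(Δ_2 - Δ_1) = -12
Clamped end conditions give two more equations: 2h_0·M_0 + h_0·M_1 = 6(Δ_0 - s'(-1)) = 45 and h_2·M_2 + 2h_2·M_3 = 6(s'(5) - Δ_2) = 12.
Solving: M_0 = 161/10, M_1 = -97/10, M_2 = 1/5, M_3 = 29/10.
On [3, 5], s'(x) = b_2 + 2c_2·(x - 3) + 3d_2·(x - 3)² with b_2 = Δ_2 - h_2(2M_2 + M_3)/6 = -51/10, c_2 = M_2/2 = 1/10, d_2 = (M_3 - M_2)/(6h_2) = 9/40. So s'(3) = -51/10.

-5.1000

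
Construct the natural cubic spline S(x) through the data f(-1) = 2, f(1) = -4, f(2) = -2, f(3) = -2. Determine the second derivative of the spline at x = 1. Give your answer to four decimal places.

5.7391

Let m_i = S''(x_i). Step sizes h_i = 2, 1, 1; slopes of the chords Δ_i = (y_(i+1) - y_i)/h_i = -3, 2, 0.
  2·m_0 + 6·m_1 + 1·m_2 = 6(Δ_1 - Δ_0) = 30
  1·m_1 + 4·m_2 + 1·m_3 = 6(Δ_2 - Δ_1) = -12
Natural end conditions: m_0 = m_3 = 0.
Hence m_0 = 0, m_1 = 132/23, m_2 = -102/23, m_3 = 0.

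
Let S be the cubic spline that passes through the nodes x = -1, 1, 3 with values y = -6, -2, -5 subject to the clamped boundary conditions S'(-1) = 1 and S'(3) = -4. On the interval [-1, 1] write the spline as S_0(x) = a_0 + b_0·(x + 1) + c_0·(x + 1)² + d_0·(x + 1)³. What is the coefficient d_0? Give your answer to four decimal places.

-0.4688

With σ_i denoting the second derivative at x_i, h_i = 2, 2, and Δ_i = (y_(i+1) − y_i)/h_i = 2, -3/2:
  2·σ_0 + 8·σ_1 + 2·σ_2 = 6(Δ_1 - Δ_0) = -21
Clamped end conditions give two more equations: 2h_0·σ_0 + h_0·σ_1 = 6(Δ_0 - S'(-1)) = 6 and h_1·σ_1 + 2h_1·σ_2 = 6(S'(3) - Δ_1) = -15.
Forward elimination and back-substitution give σ_0 = 23/8, σ_1 = -11/4, σ_2 = -19/8.
On [-1, 1], with S_0(x) = a_0 + b_0·(x + 1) + c_0·(x + 1)² + d_0·(x + 1)³: c_0 = σ_0/2 = 23/16, d_0 = (σ_1 - σ_0)/(6h_0) = -15/32, b_0 = Δ_0 - h_0(2σ_0 + σ_1)/6 = 1.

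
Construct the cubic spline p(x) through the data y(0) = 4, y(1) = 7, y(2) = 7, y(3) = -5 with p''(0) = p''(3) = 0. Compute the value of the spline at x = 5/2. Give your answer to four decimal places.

Write M_i for p''(x_i). With h_i = 1, 1, 1 and divided differences Δ_i = 3, 0, -12, the continuity of p' gives the tridiagonal system
  1·M_0 + 4·M_1 + 1·M_2 = 6(Δ_1 - Δ_0) = -18
  1·M_1 + 4·M_2 + 1·M_3 = 6(Δ_2 - Δ_1) = -72
Natural end conditions: M_0 = M_3 = 0.
Solving the tridiagonal system: M_0 = 0, M_1 = 0, M_2 = -18, M_3 = 0.
On [2, 3], p(x) = 7 - 6·(x - 2) - 9·(x - 2)² + 3·(x - 2)³.
With (x - 2) = 1/2: p(5/2) = 17/8.

2.1250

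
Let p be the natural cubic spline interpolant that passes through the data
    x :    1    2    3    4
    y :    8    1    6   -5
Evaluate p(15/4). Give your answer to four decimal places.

-1.0625

With σ_i denoting the second derivative at x_i, h_i = 1, 1, 1, and Δ_i = (y_(i+1) − y_i)/h_i = -7, 5, -11:
  1·σ_0 + 4·σ_1 + 1·σ_2 = 6(Δ_1 - Δ_0) = 72
  1·σ_1 + 4·σ_2 + 1·σ_3 = 6(Δ_2 - Δ_1) = -96
Natural end conditions: σ_0 = σ_3 = 0.
Solving: σ_0 = 0, σ_1 = 128/5, σ_2 = -152/5, σ_3 = 0.
On [3, 4], p(x) = 6 - 13/15·(x - 3) - 76/5·(x - 3)² + 76/15·(x - 3)³.
With (x - 3) = 3/4: p(15/4) = -17/16.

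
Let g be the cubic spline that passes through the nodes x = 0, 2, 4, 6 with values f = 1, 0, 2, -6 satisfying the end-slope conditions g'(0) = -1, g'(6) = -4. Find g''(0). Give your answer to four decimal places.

-0.5000

With M_i denoting the second derivative at x_i, h_i = 2, 2, 2, and Δ_i = (y_(i+1) − y_i)/h_i = -1/2, 1, -4:
  2·M_0 + 8·M_1 + 2·M_2 = 6(Δ_1 - Δ_0) = 9
  2·M_1 + 8·M_2 + 2·M_3 = 6(Δ_2 - Δ_1) = -30
Clamped end conditions give two more equations: 2h_0·M_0 + h_0·M_1 = 6(Δ_0 - g'(0)) = 3 and h_2·M_2 + 2h_2·M_3 = 6(g'(6) - Δ_2) = 0.
Forward elimination and back-substitution give M_0 = -1/2, M_1 = 5/2, M_2 = -5, M_3 = 5/2.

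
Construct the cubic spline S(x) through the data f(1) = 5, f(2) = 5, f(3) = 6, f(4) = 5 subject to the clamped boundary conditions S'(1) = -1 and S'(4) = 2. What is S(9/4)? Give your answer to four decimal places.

Write m_i for S''(x_i). With h_i = 1, 1, 1 and divided differences Δ_i = 0, 1, -1, the continuity of S' gives the tridiagonal system
  1·m_0 + 4·m_1 + 1·m_2 = 6(Δ_1 - Δ_0) = 6
  1·m_1 + 4·m_2 + 1·m_3 = 6(Δ_2 - Δ_1) = -12
Clamped end conditions give two more equations: 2h_0·m_0 + h_0·m_1 = 6(Δ_0 - S'(1)) = 6 and h_2·m_2 + 2h_2·m_3 = 6(S'(4) - Δ_2) = 18.
Forward elimination and back-substitution give m_0 = 8/5, m_1 = 14/5, m_2 = -34/5, m_3 = 62/5.
On [2, 3], S(x) = 5 + 6/5·(x - 2) + 7/5·(x - 2)² - 8/5·(x - 2)³.
With (x - 2) = 1/4: S(9/4) = 429/80.

5.3625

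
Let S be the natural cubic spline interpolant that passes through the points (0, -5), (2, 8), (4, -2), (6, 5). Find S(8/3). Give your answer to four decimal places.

5.5605

Let m_i = S''(x_i). Step sizes h_i = 2, 2, 2; slopes of the chords Δ_i = (y_(i+1) - y_i)/h_i = 13/2, -5, 7/2.
  2·m_0 + 8·m_1 + 2·m_2 = 6(Δ_1 - Δ_0) = -69
  2·m_1 + 8·m_2 + 2·m_3 = 6(Δ_2 - Δ_1) = 51
Natural end conditions: m_0 = m_3 = 0.
Solving: m_0 = 0, m_1 = -109/10, m_2 = 91/10, m_3 = 0.
On [2, 4], S(x) = 8 - 23/30·(x - 2) - 109/20·(x - 2)² + 5/3·(x - 2)³.
With (x - 2) = 2/3: S(8/3) = 2252/405.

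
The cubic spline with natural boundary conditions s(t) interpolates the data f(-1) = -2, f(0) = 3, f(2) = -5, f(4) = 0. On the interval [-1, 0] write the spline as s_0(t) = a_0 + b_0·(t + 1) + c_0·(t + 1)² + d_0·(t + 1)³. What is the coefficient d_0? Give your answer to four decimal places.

With M_i denoting the second derivative at x_i, h_i = 1, 2, 2, and Δ_i = (y_(i+1) − y_i)/h_i = 5, -4, 5/2:
  1·M_0 + 6·M_1 + 2·M_2 = 6(Δ_1 - Δ_0) = -54
  2·M_1 + 8·M_2 + 2·M_3 = 6(Δ_2 - Δ_1) = 39
Natural end conditions: M_0 = M_3 = 0.
Solving the tridiagonal system: M_0 = 0, M_1 = -255/22, M_2 = 171/22, M_3 = 0.
On [-1, 0], with s_0(t) = a_0 + b_0·(t + 1) + c_0·(t + 1)² + d_0·(t + 1)³: c_0 = M_0/2 = 0, d_0 = (M_1 - M_0)/(6h_0) = -85/44, b_0 = Δ_0 - h_0(2M_0 + M_1)/6 = 305/44.

-1.9318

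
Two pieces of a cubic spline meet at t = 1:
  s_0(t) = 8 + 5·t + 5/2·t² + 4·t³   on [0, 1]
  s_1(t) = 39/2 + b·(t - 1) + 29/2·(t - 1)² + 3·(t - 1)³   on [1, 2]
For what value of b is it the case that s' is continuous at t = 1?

s_0'(t) = 5 + 5·t + 12·t², so s_0'(1) = 22. On the right, s_1'(1) = b, so b = 22.

22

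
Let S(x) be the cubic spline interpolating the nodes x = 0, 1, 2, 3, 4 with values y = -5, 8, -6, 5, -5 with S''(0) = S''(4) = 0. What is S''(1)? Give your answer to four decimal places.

Let M_i = S''(x_i). Step sizes h_i = 1, 1, 1, 1; slopes of the chords Δ_i = (y_(i+1) - y_i)/h_i = 13, -14, 11, -10.
  1·M_0 + 4·M_1 + 1·M_2 = 6(Δ_1 - Δ_0) = -162
  1·M_1 + 4·M_2 + 1·M_3 = 6(Δ_2 - Δ_1) = 150
  1·M_2 + 4·M_3 + 1·M_4 = 6(Δ_3 - Δ_2) = -126
Natural end conditions: M_0 = M_4 = 0.
Solving: M_0 = 0, M_1 = -789/14, M_2 = 444/7, M_3 = -663/14, M_4 = 0.

-56.3571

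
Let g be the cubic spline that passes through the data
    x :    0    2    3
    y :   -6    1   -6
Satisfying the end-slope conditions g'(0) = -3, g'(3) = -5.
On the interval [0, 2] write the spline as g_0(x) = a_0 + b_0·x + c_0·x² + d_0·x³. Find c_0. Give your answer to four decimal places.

Put M_i = g'' at the i-th knot. Here h = (2, 1) and Δ = (7/2, -7), so the interior equations h_(i-1)·M_(i-1) + 2(h_(i-1)+h_i)·M_i + h_i·M_(i+1) = 6(Δ_i − Δ_(i-1)) read
  2·M_0 + 6·M_1 + 1·M_2 = 6(Δ_1 - Δ_0) = -63
Clamped end conditions give two more equations: 2h_0·M_0 + h_0·M_1 = 6(Δ_0 - g'(0)) = 39 and h_1·M_1 + 2h_1·M_2 = 6(g'(3) - Δ_1) = 12.
Solving the tridiagonal system: M_0 = 235/12, M_1 = -59/3, M_2 = 95/6.
On [0, 2], with g_0(x) = a_0 + b_0·x + c_0·x² + d_0·x³: c_0 = M_0/2 = 235/24, d_0 = (M_1 - M_0)/(6h_0) = -157/48, b_0 = Δ_0 - h_0(2M_0 + M_1)/6 = -3.

9.7917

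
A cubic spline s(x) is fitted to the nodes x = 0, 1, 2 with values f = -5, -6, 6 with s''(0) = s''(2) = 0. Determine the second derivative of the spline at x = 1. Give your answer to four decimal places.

With σ_i denoting the second derivative at x_i, h_i = 1, 1, and Δ_i = (y_(i+1) − y_i)/h_i = -1, 12:
  1·σ_0 + 4·σ_1 + 1·σ_2 = 6(Δ_1 - Δ_0) = 78
Natural end conditions: σ_0 = σ_2 = 0.
Hence σ_0 = 0, σ_1 = 39/2, σ_2 = 0.

19.5000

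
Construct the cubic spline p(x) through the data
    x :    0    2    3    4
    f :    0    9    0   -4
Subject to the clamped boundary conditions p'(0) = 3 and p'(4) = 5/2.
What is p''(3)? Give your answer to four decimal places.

8.3636

With M_i denoting the second derivative at x_i, h_i = 2, 1, 1, and Δ_i = (y_(i+1) − y_i)/h_i = 9/2, -9, -4:
  2·M_0 + 6·M_1 + 1·M_2 = 6(Δ_1 - Δ_0) = -81
  1·M_1 + 4·M_2 + 1·M_3 = 6(Δ_2 - Δ_1) = 30
Clamped end conditions give two more equations: 2h_0·M_0 + h_0·M_1 = 6(Δ_0 - p'(0)) = 9 and h_2·M_2 + 2h_2·M_3 = 6(p'(4) - Δ_2) = 39.
Hence M_0 = 128/11, M_1 = -413/22, M_2 = 92/11, M_3 = 337/22.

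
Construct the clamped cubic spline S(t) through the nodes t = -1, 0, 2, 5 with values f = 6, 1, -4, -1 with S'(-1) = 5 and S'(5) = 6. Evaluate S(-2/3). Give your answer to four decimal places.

6.0247

Write M_i for S''(x_i). With h_i = 1, 2, 3 and divided differences Δ_i = -5, -5/2, 1, the continuity of S' gives the tridiagonal system
  1·M_0 + 6·M_1 + 2·M_2 = 6(Δ_1 - Δ_0) = 15
  2·M_1 + 10·M_2 + 3·M_3 = 6(Δ_2 - Δ_1) = 21
Clamped end conditions give two more equations: 2h_0·M_0 + h_0·M_1 = 6(Δ_0 - S'(-1)) = -60 and h_2·M_2 + 2h_2·M_3 = 6(S'(5) - Δ_2) = 30.
Solving: M_0 = -103/3, M_1 = 26/3, M_2 = -4/3, M_3 = 17/3.
On [-1, 0], S(t) = 6 + 5·(t + 1) - 103/6·(t + 1)² + 43/6·(t + 1)³.
With (t + 1) = 1/3: S(-2/3) = 488/81.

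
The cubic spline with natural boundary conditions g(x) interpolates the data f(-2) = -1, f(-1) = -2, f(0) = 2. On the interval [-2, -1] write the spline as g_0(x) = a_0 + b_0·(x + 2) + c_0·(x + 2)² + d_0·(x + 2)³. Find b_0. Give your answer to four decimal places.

Write M_i for g''(x_i). With h_i = 1, 1 and divided differences Δ_i = -1, 4, the continuity of g' gives the tridiagonal system
  1·M_0 + 4·M_1 + 1·M_2 = 6(Δ_1 - Δ_0) = 30
Natural end conditions: M_0 = M_2 = 0.
Solving the tridiagonal system: M_0 = 0, M_1 = 15/2, M_2 = 0.
On [-2, -1], with g_0(x) = a_0 + b_0·(x + 2) + c_0·(x + 2)² + d_0·(x + 2)³: c_0 = M_0/2 = 0, d_0 = (M_1 - M_0)/(6h_0) = 5/4, b_0 = Δ_0 - h_0(2M_0 + M_1)/6 = -9/4.

-2.2500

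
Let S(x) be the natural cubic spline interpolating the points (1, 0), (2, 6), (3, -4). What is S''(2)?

Write m_i for S''(x_i). With h_i = 1, 1 and divided differences Δ_i = 6, -10, the continuity of S' gives the tridiagonal system
  1·m_0 + 4·m_1 + 1·m_2 = 6(Δ_1 - Δ_0) = -96
Natural end conditions: m_0 = m_2 = 0.
Forward elimination and back-substitution give m_0 = 0, m_1 = -24, m_2 = 0.

-24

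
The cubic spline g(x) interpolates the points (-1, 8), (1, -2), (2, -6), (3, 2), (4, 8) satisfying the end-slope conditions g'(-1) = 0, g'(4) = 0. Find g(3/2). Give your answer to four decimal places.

-5.2027

Put M_i = g'' at the i-th knot. Here h = (2, 1, 1, 1) and Δ = (-5, -4, 8, 6), so the interior equations h_(i-1)·M_(i-1) + 2(h_(i-1)+h_i)·M_i + h_i·M_(i+1) = 6(Δ_i − Δ_(i-1)) read
  2·M_0 + 6·M_1 + 1·M_2 = 6(Δ_1 - Δ_0) = 6
  1·M_1 + 4·M_2 + 1·M_3 = 6(Δ_2 - Δ_1) = 72
  1·M_2 + 4·M_3 + 1·M_4 = 6(Δ_3 - Δ_2) = -12
Clamped end conditions give two more equations: 2h_0·M_0 + h_0·M_1 = 6(Δ_0 - g'(-1)) = -30 and h_3·M_3 + 2h_3·M_4 = 6(g'(4) - Δ_3) = -36.
Solving: M_0 = -633/82, M_1 = 18/41, M_2 = 771/41, M_3 = -150/41, M_4 = -663/41.
On [1, 2], g(x) = -2 - 597/82·(x - 1) + 9/41·(x - 1)² + 251/82·(x - 1)³.
With (x - 1) = 1/2: g(3/2) = -3413/656.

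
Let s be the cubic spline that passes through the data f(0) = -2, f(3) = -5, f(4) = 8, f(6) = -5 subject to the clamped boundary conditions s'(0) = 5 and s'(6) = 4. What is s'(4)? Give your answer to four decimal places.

5.1905

With M_i denoting the second derivative at x_i, h_i = 3, 1, 2, and Δ_i = (y_(i+1) − y_i)/h_i = -1, 13, -13/2:
  3·M_0 + 8·M_1 + 1·M_2 = 6(Δ_1 - Δ_0) = 84
  1·M_1 + 6·M_2 + 2·M_3 = 6(Δ_2 - Δ_1) = -117
Clamped end conditions give two more equations: 2h_0·M_0 + h_0·M_1 = 6(Δ_0 - s'(0)) = -36 and h_2·M_2 + 2h_2·M_3 = 6(s'(6) - Δ_2) = 63.
Solving the tridiagonal system: M_0 = -691/42, M_1 = 439/21, M_2 = -1423/42, M_3 = 1373/42.
On [4, 6], s'(t) = b_2 + 2c_2·(t - 4) + 3d_2·(t - 4)² with b_2 = Δ_2 - h_2(2M_2 + M_3)/6 = 109/21, c_2 = M_2/2 = -1423/84, d_2 = (M_3 - M_2)/(6h_2) = 233/42. So s'(4) = 109/21.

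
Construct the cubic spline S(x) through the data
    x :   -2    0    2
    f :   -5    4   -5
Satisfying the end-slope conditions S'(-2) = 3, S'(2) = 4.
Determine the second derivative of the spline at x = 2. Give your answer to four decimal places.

Write m_i for S''(x_i). With h_i = 2, 2 and divided differences Δ_i = 9/2, -9/2, the continuity of S' gives the tridiagonal system
  2·m_0 + 8·m_1 + 2·m_2 = 6(Δ_1 - Δ_0) = -54
Clamped end conditions give two more equations: 2h_0·m_0 + h_0·m_1 = 6(Δ_0 - S'(-2)) = 9 and h_1·m_1 + 2h_1·m_2 = 6(S'(2) - Δ_1) = 51.
Solving the tridiagonal system: m_0 = 37/4, m_1 = -14, m_2 = 79/4.

19.7500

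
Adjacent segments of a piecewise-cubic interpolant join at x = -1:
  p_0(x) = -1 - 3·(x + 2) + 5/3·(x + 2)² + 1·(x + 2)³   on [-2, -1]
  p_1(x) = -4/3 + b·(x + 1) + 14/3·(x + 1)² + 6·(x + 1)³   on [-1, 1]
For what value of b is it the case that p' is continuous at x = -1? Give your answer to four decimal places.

3.3333

p_0'(x) = -3 + 10/3·(x + 2) + 3·(x + 2)², so p_0'(-1) = 10/3. On the right, p_1'(-1) = b, so b = 10/3.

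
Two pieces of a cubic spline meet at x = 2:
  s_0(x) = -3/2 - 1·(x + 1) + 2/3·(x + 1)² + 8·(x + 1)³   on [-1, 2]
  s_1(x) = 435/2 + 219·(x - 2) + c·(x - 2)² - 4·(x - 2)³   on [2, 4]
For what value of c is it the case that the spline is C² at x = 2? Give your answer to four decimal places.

72.6667

s_0''(x) = 4/3 + 48·(x + 1), so s_0''(2) = 436/3. On the right, s_1''(2) = 2c, so c = 218/3.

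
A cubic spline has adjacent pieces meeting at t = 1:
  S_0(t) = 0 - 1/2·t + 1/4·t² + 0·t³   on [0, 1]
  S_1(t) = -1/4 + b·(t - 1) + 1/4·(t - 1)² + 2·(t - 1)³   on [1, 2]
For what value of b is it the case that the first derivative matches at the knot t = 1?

S_0'(t) = -1/2 + 1/2·t + 0·t², so S_0'(1) = 0. On the right, S_1'(1) = b, so b = 0.

0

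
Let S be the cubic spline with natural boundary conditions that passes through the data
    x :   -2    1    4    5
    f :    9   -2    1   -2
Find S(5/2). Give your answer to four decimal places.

-0.0086

With σ_i denoting the second derivative at x_i, h_i = 3, 3, 1, and Δ_i = (y_(i+1) − y_i)/h_i = -11/3, 1, -3:
  3·σ_0 + 12·σ_1 + 3·σ_2 = 6(Δ_1 - Δ_0) = 28
  3·σ_1 + 8·σ_2 + 1·σ_3 = 6(Δ_2 - Δ_1) = -24
Natural end conditions: σ_0 = σ_3 = 0.
Solving the tridiagonal system: σ_0 = 0, σ_1 = 296/87, σ_2 = -124/29, σ_3 = 0.
On [1, 4], S(x) = -2 - 23/87·(x - 1) + 148/87·(x - 1)² - 334/783·(x - 1)³.
With (x - 1) = 3/2: S(5/2) = -1/116.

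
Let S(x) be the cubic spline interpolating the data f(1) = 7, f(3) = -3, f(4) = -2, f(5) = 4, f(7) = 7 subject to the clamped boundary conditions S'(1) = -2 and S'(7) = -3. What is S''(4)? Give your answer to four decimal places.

6.5833

Write M_i for S''(x_i). With h_i = 2, 1, 1, 2 and divided differences Δ_i = -5, 1, 6, 3/2, the continuity of S' gives the tridiagonal system
  2·M_0 + 6·M_1 + 1·M_2 = 6(Δ_1 - Δ_0) = 36
  1·M_1 + 4·M_2 + 1·M_3 = 6(Δ_2 - Δ_1) = 30
  1·M_2 + 6·M_3 + 2·M_4 = 6(Δ_3 - Δ_2) = -27
Clamped end conditions give two more equations: 2h_0·M_0 + h_0·M_1 = 6(Δ_0 - S'(1)) = -18 and h_3·M_3 + 2h_3·M_4 = 6(S'(7) - Δ_3) = -27.
Forward elimination and back-substitution give M_0 = -1001/120, M_1 = 461/60, M_2 = 79/12, M_3 = -241/60, M_4 = -569/120.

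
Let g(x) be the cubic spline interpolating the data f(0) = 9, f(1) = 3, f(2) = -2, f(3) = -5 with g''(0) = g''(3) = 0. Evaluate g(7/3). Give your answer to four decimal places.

-3.1728

Put M_i = g'' at the i-th knot. Here h = (1, 1, 1) and Δ = (-6, -5, -3), so the interior equations h_(i-1)·M_(i-1) + 2(h_(i-1)+h_i)·M_i + h_i·M_(i+1) = 6(Δ_i − Δ_(i-1)) read
  1·M_0 + 4·M_1 + 1·M_2 = 6(Δ_1 - Δ_0) = 6
  1·M_1 + 4·M_2 + 1·M_3 = 6(Δ_2 - Δ_1) = 12
Natural end conditions: M_0 = M_3 = 0.
Solving the tridiagonal system: M_0 = 0, M_1 = 4/5, M_2 = 14/5, M_3 = 0.
On [2, 3], g(x) = -2 - 59/15·(x - 2) + 7/5·(x - 2)² - 7/15·(x - 2)³.
With (x - 2) = 1/3: g(7/3) = -257/81.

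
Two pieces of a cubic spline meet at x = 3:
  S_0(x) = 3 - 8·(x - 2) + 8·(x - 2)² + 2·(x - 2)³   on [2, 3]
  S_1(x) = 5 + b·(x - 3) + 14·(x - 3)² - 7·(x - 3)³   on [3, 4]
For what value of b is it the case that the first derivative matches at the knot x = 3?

S_0'(x) = -8 + 16·(x - 2) + 6·(x - 2)², so S_0'(3) = 14. On the right, S_1'(3) = b, so b = 14.

14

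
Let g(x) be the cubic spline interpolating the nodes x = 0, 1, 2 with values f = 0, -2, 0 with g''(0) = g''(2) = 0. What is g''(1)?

Write M_i for g''(x_i). With h_i = 1, 1 and divided differences Δ_i = -2, 2, the continuity of g' gives the tridiagonal system
  1·M_0 + 4·M_1 + 1·M_2 = 6(Δ_1 - Δ_0) = 24
Natural end conditions: M_0 = M_2 = 0.
Hence M_0 = 0, M_1 = 6, M_2 = 0.

6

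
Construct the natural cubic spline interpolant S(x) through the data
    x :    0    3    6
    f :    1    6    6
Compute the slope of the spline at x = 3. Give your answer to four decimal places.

0.8333

With σ_i denoting the second derivative at x_i, h_i = 3, 3, and Δ_i = (y_(i+1) − y_i)/h_i = 5/3, 0:
  3·σ_0 + 12·σ_1 + 3·σ_2 = 6(Δ_1 - Δ_0) = -10
Natural end conditions: σ_0 = σ_2 = 0.
Solving: σ_0 = 0, σ_1 = -5/6, σ_2 = 0.
On [3, 6], S'(x) = b_1 + 2c_1·(x - 3) + 3d_1·(x - 3)² with b_1 = Δ_1 - h_1(2σ_1 + σ_2)/6 = 5/6, c_1 = σ_1/2 = -5/12, d_1 = (σ_2 - σ_1)/(6h_1) = 5/108. So S'(3) = 5/6.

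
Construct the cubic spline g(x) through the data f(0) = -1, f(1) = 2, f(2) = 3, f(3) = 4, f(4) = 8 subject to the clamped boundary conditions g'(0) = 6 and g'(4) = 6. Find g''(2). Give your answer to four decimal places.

Write m_i for g''(x_i). With h_i = 1, 1, 1, 1 and divided differences Δ_i = 3, 1, 1, 4, the continuity of g' gives the tridiagonal system
  1·m_0 + 4·m_1 + 1·m_2 = 6(Δ_1 - Δ_0) = -12
  1·m_1 + 4·m_2 + 1·m_3 = 6(Δ_2 - Δ_1) = 0
  1·m_2 + 4·m_3 + 1·m_4 = 6(Δ_3 - Δ_2) = 18
Clamped end conditions give two more equations: 2h_0·m_0 + h_0·m_1 = 6(Δ_0 - g'(0)) = -18 and h_3·m_3 + 2h_3·m_4 = 6(g'(4) - Δ_3) = 12.
Solving the tridiagonal system: m_0 = -243/28, m_1 = -9/14, m_2 = -3/4, m_3 = 51/14, m_4 = 117/28.

-0.7500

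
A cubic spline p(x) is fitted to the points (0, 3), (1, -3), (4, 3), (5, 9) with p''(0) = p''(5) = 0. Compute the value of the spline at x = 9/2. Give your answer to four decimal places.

5.9455

Put M_i = p'' at the i-th knot. Here h = (1, 3, 1) and Δ = (-6, 2, 6), so the interior equations h_(i-1)·M_(i-1) + 2(h_(i-1)+h_i)·M_i + h_i·M_(i+1) = 6(Δ_i − Δ_(i-1)) read
  1·M_0 + 8·M_1 + 3·M_2 = 6(Δ_1 - Δ_0) = 48
  3·M_1 + 8·M_2 + 1·M_3 = 6(Δ_2 - Δ_1) = 24
Natural end conditions: M_0 = M_3 = 0.
Solving: M_0 = 0, M_1 = 312/55, M_2 = 48/55, M_3 = 0.
On [4, 5], p(x) = 3 + 314/55·(x - 4) + 24/55·(x - 4)² - 8/55·(x - 4)³.
With (x - 4) = 1/2: p(9/2) = 327/55.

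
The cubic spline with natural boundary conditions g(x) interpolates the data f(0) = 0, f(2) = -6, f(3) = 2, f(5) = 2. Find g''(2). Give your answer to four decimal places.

12.6857

Let σ_i = g''(x_i). Step sizes h_i = 2, 1, 2; slopes of the chords Δ_i = (y_(i+1) - y_i)/h_i = -3, 8, 0.
  2·σ_0 + 6·σ_1 + 1·σ_2 = 6(Δ_1 - Δ_0) = 66
  1·σ_1 + 6·σ_2 + 2·σ_3 = 6(Δ_2 - Δ_1) = -48
Natural end conditions: σ_0 = σ_3 = 0.
Solving the tridiagonal system: σ_0 = 0, σ_1 = 444/35, σ_2 = -354/35, σ_3 = 0.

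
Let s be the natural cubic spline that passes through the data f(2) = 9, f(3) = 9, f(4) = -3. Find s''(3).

Let M_i = s''(x_i). Step sizes h_i = 1, 1; slopes of the chords Δ_i = (y_(i+1) - y_i)/h_i = 0, -12.
  1·M_0 + 4·M_1 + 1·M_2 = 6(Δ_1 - Δ_0) = -72
Natural end conditions: M_0 = M_2 = 0.
Solving the tridiagonal system: M_0 = 0, M_1 = -18, M_2 = 0.

-18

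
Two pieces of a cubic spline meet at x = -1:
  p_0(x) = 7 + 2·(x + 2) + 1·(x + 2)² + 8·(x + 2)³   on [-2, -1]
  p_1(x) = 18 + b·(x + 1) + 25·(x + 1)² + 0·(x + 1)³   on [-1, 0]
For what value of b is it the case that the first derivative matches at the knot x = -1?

p_0'(x) = 2 + 2·(x + 2) + 24·(x + 2)², so p_0'(-1) = 28. On the right, p_1'(-1) = b, so b = 28.

28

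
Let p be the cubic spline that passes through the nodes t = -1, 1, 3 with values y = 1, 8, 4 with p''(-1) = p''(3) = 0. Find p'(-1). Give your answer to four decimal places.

4.8750

Put m_i = p'' at the i-th knot. Here h = (2, 2) and Δ = (7/2, -2), so the interior equations h_(i-1)·m_(i-1) + 2(h_(i-1)+h_i)·m_i + h_i·m_(i+1) = 6(Δ_i − Δ_(i-1)) read
  2·m_0 + 8·m_1 + 2·m_2 = 6(Δ_1 - Δ_0) = -33
Natural end conditions: m_0 = m_2 = 0.
Hence m_0 = 0, m_1 = -33/8, m_2 = 0.
On [-1, 1], p'(t) = b_0 + 2c_0·(t + 1) + 3d_0·(t + 1)² with b_0 = Δ_0 - h_0(2m_0 + m_1)/6 = 39/8, c_0 = m_0/2 = 0, d_0 = (m_1 - m_0)/(6h_0) = -11/32. So p'(-1) = 39/8.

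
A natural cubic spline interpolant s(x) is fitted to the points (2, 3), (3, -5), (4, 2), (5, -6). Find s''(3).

Put m_i = s'' at the i-th knot. Here h = (1, 1, 1) and Δ = (-8, 7, -8), so the interior equations h_(i-1)·m_(i-1) + 2(h_(i-1)+h_i)·m_i + h_i·m_(i+1) = 6(Δ_i − Δ_(i-1)) read
  1·m_0 + 4·m_1 + 1·m_2 = 6(Δ_1 - Δ_0) = 90
  1·m_1 + 4·m_2 + 1·m_3 = 6(Δ_2 - Δ_1) = -90
Natural end conditions: m_0 = m_3 = 0.
Hence m_0 = 0, m_1 = 30, m_2 = -30, m_3 = 0.

30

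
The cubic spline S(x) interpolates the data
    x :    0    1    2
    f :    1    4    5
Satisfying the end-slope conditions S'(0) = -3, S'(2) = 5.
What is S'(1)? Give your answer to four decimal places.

Write σ_i for S''(x_i). With h_i = 1, 1 and divided differences Δ_i = 3, 1, the continuity of S' gives the tridiagonal system
  1·σ_0 + 4·σ_1 + 1·σ_2 = 6(Δ_1 - Δ_0) = -12
Clamped end conditions give two more equations: 2h_0·σ_0 + h_0·σ_1 = 6(Δ_0 - S'(0)) = 36 and h_1·σ_1 + 2h_1·σ_2 = 6(S'(2) - Δ_1) = 24.
Solving the tridiagonal system: σ_0 = 25, σ_1 = -14, σ_2 = 19.
On [1, 2], S'(x) = b_1 + 2c_1·(x - 1) + 3d_1·(x - 1)² with b_1 = Δ_1 - h_1(2σ_1 + σ_2)/6 = 5/2, c_1 = σ_1/2 = -7, d_1 = (σ_2 - σ_1)/(6h_1) = 11/2. So S'(1) = 5/2.

2.5000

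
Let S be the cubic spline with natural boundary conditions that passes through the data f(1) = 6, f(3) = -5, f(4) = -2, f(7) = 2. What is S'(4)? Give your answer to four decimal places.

Write m_i for S''(x_i). With h_i = 2, 1, 3 and divided differences Δ_i = -11/2, 3, 4/3, the continuity of S' gives the tridiagonal system
  2·m_0 + 6·m_1 + 1·m_2 = 6(Δ_1 - Δ_0) = 51
  1·m_1 + 8·m_2 + 3·m_3 = 6(Δ_2 - Δ_1) = -10
Natural end conditions: m_0 = m_3 = 0.
Hence m_0 = 0, m_1 = 418/47, m_2 = -111/47, m_3 = 0.
On [4, 7], S'(t) = b_2 + 2c_2·(t - 4) + 3d_2·(t - 4)² with b_2 = Δ_2 - h_2(2m_2 + m_3)/6 = 521/141, c_2 = m_2/2 = -111/94, d_2 = (m_3 - m_2)/(6h_2) = 37/282. So S'(4) = 521/141.

3.6950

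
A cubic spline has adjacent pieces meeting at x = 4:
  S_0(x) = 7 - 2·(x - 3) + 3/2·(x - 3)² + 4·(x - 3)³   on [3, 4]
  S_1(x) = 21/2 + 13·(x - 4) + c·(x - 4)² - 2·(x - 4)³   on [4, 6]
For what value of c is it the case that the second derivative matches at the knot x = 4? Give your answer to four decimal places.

S_0''(x) = 3 + 24·(x - 3), so S_0''(4) = 27. On the right, S_1''(4) = 2c, so c = 27/2.

13.5000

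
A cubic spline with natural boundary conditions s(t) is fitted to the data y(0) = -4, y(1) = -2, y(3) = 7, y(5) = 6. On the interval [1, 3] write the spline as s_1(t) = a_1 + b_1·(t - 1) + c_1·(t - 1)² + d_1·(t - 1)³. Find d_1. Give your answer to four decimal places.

With m_i denoting the second derivative at x_i, h_i = 1, 2, 2, and Δ_i = (y_(i+1) − y_i)/h_i = 2, 9/2, -1/2:
  1·m_0 + 6·m_1 + 2·m_2 = 6(Δ_1 - Δ_0) = 15
  2·m_1 + 8·m_2 + 2·m_3 = 6(Δ_2 - Δ_1) = -30
Natural end conditions: m_0 = m_3 = 0.
Solving: m_0 = 0, m_1 = 45/11, m_2 = -105/22, m_3 = 0.
On [1, 3], with s_1(t) = a_1 + b_1·(t - 1) + c_1·(t - 1)² + d_1·(t - 1)³: c_1 = m_1/2 = 45/22, d_1 = (m_2 - m_1)/(6h_1) = -65/88, b_1 = Δ_1 - h_1(2m_1 + m_2)/6 = 37/11.

-0.7386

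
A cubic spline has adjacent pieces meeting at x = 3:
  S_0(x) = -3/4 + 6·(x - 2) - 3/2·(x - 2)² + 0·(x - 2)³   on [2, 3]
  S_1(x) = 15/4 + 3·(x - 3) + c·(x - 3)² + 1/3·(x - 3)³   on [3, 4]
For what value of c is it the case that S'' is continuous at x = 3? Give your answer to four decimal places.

-1.5000

S_0''(x) = -3 + 0·(x - 2), so S_0''(3) = -3. On the right, S_1''(3) = 2c, so c = -3/2.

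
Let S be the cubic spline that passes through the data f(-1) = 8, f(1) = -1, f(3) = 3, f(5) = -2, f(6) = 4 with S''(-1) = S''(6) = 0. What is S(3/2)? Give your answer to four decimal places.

-0.2675

Write σ_i for S''(x_i). With h_i = 2, 2, 2, 1 and divided differences Δ_i = -9/2, 2, -5/2, 6, the continuity of S' gives the tridiagonal system
  2·σ_0 + 8·σ_1 + 2·σ_2 = 6(Δ_1 - Δ_0) = 39
  2·σ_1 + 8·σ_2 + 2·σ_3 = 6(Δ_2 - Δ_1) = -27
  2·σ_2 + 6·σ_3 + 1·σ_4 = 6(Δ_3 - Δ_2) = 51
Natural end conditions: σ_0 = σ_4 = 0.
Solving the tridiagonal system: σ_0 = 0, σ_1 = 561/82, σ_2 = -645/82, σ_3 = 456/41, σ_4 = 0.
On [1, 3], S(x) = -1 + 5/82·(x - 1) + 561/164·(x - 1)² - 201/164·(x - 1)³.
With (x - 1) = 1/2: S(3/2) = -351/1312.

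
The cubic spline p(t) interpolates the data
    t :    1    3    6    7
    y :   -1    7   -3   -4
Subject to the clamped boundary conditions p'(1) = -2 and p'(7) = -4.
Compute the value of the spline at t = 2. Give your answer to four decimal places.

1.8910

Put M_i = p'' at the i-th knot. Here h = (2, 3, 1) and Δ = (4, -10/3, -1), so the interior equations h_(i-1)·M_(i-1) + 2(h_(i-1)+h_i)·M_i + h_i·M_(i+1) = 6(Δ_i − Δ_(i-1)) read
  2·M_0 + 10·M_1 + 3·M_2 = 6(Δ_1 - Δ_0) = -44
  3·M_1 + 8·M_2 + 1·M_3 = 6(Δ_2 - Δ_1) = 14
Clamped end conditions give two more equations: 2h_0·M_0 + h_0·M_1 = 6(Δ_0 - p'(1)) = 36 and h_2·M_2 + 2h_2·M_3 = 6(p'(7) - Δ_2) = -18.
Forward elimination and back-substitution give M_0 = 529/39, M_1 = -356/39, M_2 = 262/39, M_3 = -482/39.
On [1, 3], p(t) = -1 - 2·(t - 1) + 529/78·(t - 1)² - 295/156·(t - 1)³.
With (t - 1) = 1: p(2) = 295/156.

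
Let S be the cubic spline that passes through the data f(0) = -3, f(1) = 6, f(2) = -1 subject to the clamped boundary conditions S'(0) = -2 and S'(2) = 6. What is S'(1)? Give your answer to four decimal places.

Let σ_i = S''(x_i). Step sizes h_i = 1, 1; slopes of the chords Δ_i = (y_(i+1) - y_i)/h_i = 9, -7.
  1·σ_0 + 4·σ_1 + 1·σ_2 = 6(Δ_1 - Δ_0) = -96
Clamped end conditions give two more equations: 2h_0·σ_0 + h_0·σ_1 = 6(Δ_0 - S'(0)) = 66 and h_1·σ_1 + 2h_1·σ_2 = 6(S'(2) - Δ_1) = 78.
Solving: σ_0 = 61, σ_1 = -56, σ_2 = 67.
On [1, 2], S'(x) = b_1 + 2c_1·(x - 1) + 3d_1·(x - 1)² with b_1 = Δ_1 - h_1(2σ_1 + σ_2)/6 = 1/2, c_1 = σ_1/2 = -28, d_1 = (σ_2 - σ_1)/(6h_1) = 41/2. So S'(1) = 1/2.

0.5000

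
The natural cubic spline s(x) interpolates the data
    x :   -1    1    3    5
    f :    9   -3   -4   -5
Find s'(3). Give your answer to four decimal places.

0.2333

Write σ_i for s''(x_i). With h_i = 2, 2, 2 and divided differences Δ_i = -6, -1/2, -1/2, the continuity of s' gives the tridiagonal system
  2·σ_0 + 8·σ_1 + 2·σ_2 = 6(Δ_1 - Δ_0) = 33
  2·σ_1 + 8·σ_2 + 2·σ_3 = 6(Δ_2 - Δ_1) = 0
Natural end conditions: σ_0 = σ_3 = 0.
Forward elimination and back-substitution give σ_0 = 0, σ_1 = 22/5, σ_2 = -11/10, σ_3 = 0.
On [3, 5], s'(x) = b_2 + 2c_2·(x - 3) + 3d_2·(x - 3)² with b_2 = Δ_2 - h_2(2σ_2 + σ_3)/6 = 7/30, c_2 = σ_2/2 = -11/20, d_2 = (σ_3 - σ_2)/(6h_2) = 11/120. So s'(3) = 7/30.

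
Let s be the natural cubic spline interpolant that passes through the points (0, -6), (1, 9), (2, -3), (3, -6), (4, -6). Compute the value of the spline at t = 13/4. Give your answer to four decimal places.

Write M_i for s''(x_i). With h_i = 1, 1, 1, 1 and divided differences Δ_i = 15, -12, -3, 0, the continuity of s' gives the tridiagonal system
  1·M_0 + 4·M_1 + 1·M_2 = 6(Δ_1 - Δ_0) = -162
  1·M_1 + 4·M_2 + 1·M_3 = 6(Δ_2 - Δ_1) = 54
  1·M_2 + 4·M_3 + 1·M_4 = 6(Δ_3 - Δ_2) = 18
Natural end conditions: M_0 = M_4 = 0.
Forward elimination and back-substitution give M_0 = 0, M_1 = -657/14, M_2 = 180/7, M_3 = -27/14, M_4 = 0.
On [3, 4], s(t) = -6 + 9/14·(t - 3) - 27/28·(t - 3)² + 9/28·(t - 3)³.
With (t - 3) = 1/4: s(13/4) = -1509/256.

-5.8945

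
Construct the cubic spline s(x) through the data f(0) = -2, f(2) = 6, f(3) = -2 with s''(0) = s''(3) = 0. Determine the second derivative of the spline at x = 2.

Put M_i = s'' at the i-th knot. Here h = (2, 1) and Δ = (4, -8), so the interior equations h_(i-1)·M_(i-1) + 2(h_(i-1)+h_i)·M_i + h_i·M_(i+1) = 6(Δ_i − Δ_(i-1)) read
  2·M_0 + 6·M_1 + 1·M_2 = 6(Δ_1 - Δ_0) = -72
Natural end conditions: M_0 = M_2 = 0.
Solving the tridiagonal system: M_0 = 0, M_1 = -12, M_2 = 0.

-12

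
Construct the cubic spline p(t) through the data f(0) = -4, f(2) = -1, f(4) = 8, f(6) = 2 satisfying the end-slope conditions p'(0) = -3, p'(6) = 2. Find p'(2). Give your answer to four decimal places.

5.4333

Put M_i = p'' at the i-th knot. Here h = (2, 2, 2) and Δ = (3/2, 9/2, -3), so the interior equations h_(i-1)·M_(i-1) + 2(h_(i-1)+h_i)·M_i + h_i·M_(i+1) = 6(Δ_i − Δ_(i-1)) read
  2·M_0 + 8·M_1 + 2·M_2 = 6(Δ_1 - Δ_0) = 18
  2·M_1 + 8·M_2 + 2·M_3 = 6(Δ_2 - Δ_1) = -45
Clamped end conditions give two more equations: 2h_0·M_0 + h_0·M_1 = 6(Δ_0 - p'(0)) = 27 and h_2·M_2 + 2h_2·M_3 = 6(p'(6) - Δ_2) = 30.
Solving the tridiagonal system: M_0 = 76/15, M_1 = 101/30, M_2 = -143/15, M_3 = 184/15.
On [2, 4], p'(t) = b_1 + 2c_1·(t - 2) + 3d_1·(t - 2)² with b_1 = Δ_1 - h_1(2M_1 + M_2)/6 = 163/30, c_1 = M_1/2 = 101/60, d_1 = (M_2 - M_1)/(6h_1) = -43/40. So p'(2) = 163/30.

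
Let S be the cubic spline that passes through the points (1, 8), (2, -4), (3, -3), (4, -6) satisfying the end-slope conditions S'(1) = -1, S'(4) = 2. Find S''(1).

Write m_i for S''(x_i). With h_i = 1, 1, 1 and divided differences Δ_i = -12, 1, -3, the continuity of S' gives the tridiagonal system
  1·m_0 + 4·m_1 + 1·m_2 = 6(Δ_1 - Δ_0) = 78
  1·m_1 + 4·m_2 + 1·m_3 = 6(Δ_2 - Δ_1) = -24
Clamped end conditions give two more equations: 2h_0·m_0 + h_0·m_1 = 6(Δ_0 - S'(1)) = -66 and h_2·m_2 + 2h_2·m_3 = 6(S'(4) - Δ_2) = 30.
Solving: m_0 = -52, m_1 = 38, m_2 = -22, m_3 = 26.

-52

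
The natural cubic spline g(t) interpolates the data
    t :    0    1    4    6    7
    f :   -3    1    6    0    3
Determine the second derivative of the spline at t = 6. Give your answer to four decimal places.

With M_i denoting the second derivative at x_i, h_i = 1, 3, 2, 1, and Δ_i = (y_(i+1) − y_i)/h_i = 4, 5/3, -3, 3:
  1·M_0 + 8·M_1 + 3·M_2 = 6(Δ_1 - Δ_0) = -14
  3·M_1 + 10·M_2 + 2·M_3 = 6(Δ_2 - Δ_1) = -28
  2·M_2 + 6·M_3 + 1·M_4 = 6(Δ_3 - Δ_2) = 36
Natural end conditions: M_0 = M_4 = 0.
Solving the tridiagonal system: M_0 = 0, M_1 = -32/197, M_2 = -834/197, M_3 = 1460/197, M_4 = 0.

7.4112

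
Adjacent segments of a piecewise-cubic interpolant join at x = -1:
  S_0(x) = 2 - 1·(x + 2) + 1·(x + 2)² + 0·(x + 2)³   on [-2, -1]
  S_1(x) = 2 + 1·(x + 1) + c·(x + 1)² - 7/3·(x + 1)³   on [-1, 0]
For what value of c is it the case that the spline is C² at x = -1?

1

S_0''(x) = 2 + 0·(x + 2), so S_0''(-1) = 2. On the right, S_1''(-1) = 2c, so c = 1.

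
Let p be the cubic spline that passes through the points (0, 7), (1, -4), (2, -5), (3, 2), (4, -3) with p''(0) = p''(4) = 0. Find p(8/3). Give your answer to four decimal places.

Write m_i for p''(x_i). With h_i = 1, 1, 1, 1 and divided differences Δ_i = -11, -1, 7, -5, the continuity of p' gives the tridiagonal system
  1·m_0 + 4·m_1 + 1·m_2 = 6(Δ_1 - Δ_0) = 60
  1·m_1 + 4·m_2 + 1·m_3 = 6(Δ_2 - Δ_1) = 48
  1·m_2 + 4·m_3 + 1·m_4 = 6(Δ_3 - Δ_2) = -72
Natural end conditions: m_0 = m_4 = 0.
Solving the tridiagonal system: m_0 = 0, m_1 = 159/14, m_2 = 102/7, m_3 = -303/14, m_4 = 0.
On [2, 3], p(t) = -5 + 23/4·(t - 2) + 51/7·(t - 2)² - 169/28·(t - 2)³.
With (t - 2) = 2/3: p(8/3) = 107/378.

0.2831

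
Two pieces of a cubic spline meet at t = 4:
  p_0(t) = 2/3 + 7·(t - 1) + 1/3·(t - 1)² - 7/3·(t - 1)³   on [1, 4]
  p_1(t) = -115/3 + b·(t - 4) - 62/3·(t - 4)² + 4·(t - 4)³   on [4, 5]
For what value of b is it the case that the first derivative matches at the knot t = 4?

p_0'(t) = 7 + 2/3·(t - 1) - 7·(t - 1)², so p_0'(4) = -54. On the right, p_1'(4) = b, so b = -54.

-54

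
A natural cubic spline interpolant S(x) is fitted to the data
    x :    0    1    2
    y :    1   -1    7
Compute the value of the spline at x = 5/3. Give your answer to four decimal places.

3.5926

Put M_i = S'' at the i-th knot. Here h = (1, 1) and Δ = (-2, 8), so the interior equations h_(i-1)·M_(i-1) + 2(h_(i-1)+h_i)·M_i + h_i·M_(i+1) = 6(Δ_i − Δ_(i-1)) read
  1·M_0 + 4·M_1 + 1·M_2 = 6(Δ_1 - Δ_0) = 60
Natural end conditions: M_0 = M_2 = 0.
Solving: M_0 = 0, M_1 = 15, M_2 = 0.
On [1, 2], S(x) = -1 + 3·(x - 1) + 15/2·(x - 1)² - 5/2·(x - 1)³.
With (x - 1) = 2/3: S(5/3) = 97/27.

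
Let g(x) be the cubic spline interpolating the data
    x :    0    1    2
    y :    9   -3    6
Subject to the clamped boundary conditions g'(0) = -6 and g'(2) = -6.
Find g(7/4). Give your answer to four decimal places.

5.4727

Write m_i for g''(x_i). With h_i = 1, 1 and divided differences Δ_i = -12, 9, the continuity of g' gives the tridiagonal system
  1·m_0 + 4·m_1 + 1·m_2 = 6(Δ_1 - Δ_0) = 126
Clamped end conditions give two more equations: 2h_0·m_0 + h_0·m_1 = 6(Δ_0 - g'(0)) = -36 and h_1·m_1 + 2h_1·m_2 = 6(g'(2) - Δ_1) = -90.
Forward elimination and back-substitution give m_0 = -99/2, m_1 = 63, m_2 = -153/2.
On [1, 2], g(x) = -3 + 3/4·(x - 1) + 63/2·(x - 1)² - 93/4·(x - 1)³.
With (x - 1) = 3/4: g(7/4) = 1401/256.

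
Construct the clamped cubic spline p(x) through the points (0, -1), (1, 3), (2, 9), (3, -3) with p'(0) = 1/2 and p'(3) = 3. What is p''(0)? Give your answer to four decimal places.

3.4667

Let M_i = p''(x_i). Step sizes h_i = 1, 1, 1; slopes of the chords Δ_i = (y_(i+1) - y_i)/h_i = 4, 6, -12.
  1·M_0 + 4·M_1 + 1·M_2 = 6(Δ_1 - Δ_0) = 12
  1·M_1 + 4·M_2 + 1·M_3 = 6(Δ_2 - Δ_1) = -108
Clamped end conditions give two more equations: 2h_0·M_0 + h_0·M_1 = 6(Δ_0 - p'(0)) = 21 and h_2·M_2 + 2h_2·M_3 = 6(p'(3) - Δ_2) = 90.
Forward elimination and back-substitution give M_0 = 52/15, M_1 = 211/15, M_2 = -716/15, M_3 = 1033/15.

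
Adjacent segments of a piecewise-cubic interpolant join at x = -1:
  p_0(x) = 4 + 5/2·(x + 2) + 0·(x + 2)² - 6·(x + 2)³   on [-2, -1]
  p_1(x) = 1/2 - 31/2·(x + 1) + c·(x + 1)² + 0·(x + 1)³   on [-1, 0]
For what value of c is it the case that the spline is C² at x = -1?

-18

p_0''(x) = 0 - 36·(x + 2), so p_0''(-1) = -36. On the right, p_1''(-1) = 2c, so c = -18.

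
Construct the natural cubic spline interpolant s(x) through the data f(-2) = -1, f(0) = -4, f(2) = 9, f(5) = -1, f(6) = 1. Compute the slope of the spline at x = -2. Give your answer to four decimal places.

Write m_i for s''(x_i). With h_i = 2, 2, 3, 1 and divided differences Δ_i = -3/2, 13/2, -10/3, 2, the continuity of s' gives the tridiagonal system
  2·m_0 + 8·m_1 + 2·m_2 = 6(Δ_1 - Δ_0) = 48
  2·m_1 + 10·m_2 + 3·m_3 = 6(Δ_2 - Δ_1) = -59
  3·m_2 + 8·m_3 + 1·m_4 = 6(Δ_3 - Δ_2) = 32
Natural end conditions: m_0 = m_4 = 0.
Solving: m_0 = 0, m_1 = 568/67, m_2 = -664/67, m_3 = 517/67, m_4 = 0.
On [-2, 0], s'(x) = b_0 + 2c_0·(x + 2) + 3d_0·(x + 2)² with b_0 = Δ_0 - h_0(2m_0 + m_1)/6 = -1739/402, c_0 = m_0/2 = 0, d_0 = (m_1 - m_0)/(6h_0) = 142/201. So s'(-2) = -1739/402.

-4.3259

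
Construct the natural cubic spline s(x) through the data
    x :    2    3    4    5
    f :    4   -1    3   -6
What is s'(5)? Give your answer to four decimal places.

Write M_i for s''(x_i). With h_i = 1, 1, 1 and divided differences Δ_i = -5, 4, -9, the continuity of s' gives the tridiagonal system
  1·M_0 + 4·M_1 + 1·M_2 = 6(Δ_1 - Δ_0) = 54
  1·M_1 + 4·M_2 + 1·M_3 = 6(Δ_2 - Δ_1) = -78
Natural end conditions: M_0 = M_3 = 0.
Solving the tridiagonal system: M_0 = 0, M_1 = 98/5, M_2 = -122/5, M_3 = 0.
On [4, 5], s'(x) = b_2 + 2c_2·(x - 4) + 3d_2·(x - 4)² with b_2 = Δ_2 - h_2(2M_2 + M_3)/6 = -13/15, c_2 = M_2/2 = -61/5, d_2 = (M_3 - M_2)/(6h_2) = 61/15. So s'(5) = -196/15.

-13.0667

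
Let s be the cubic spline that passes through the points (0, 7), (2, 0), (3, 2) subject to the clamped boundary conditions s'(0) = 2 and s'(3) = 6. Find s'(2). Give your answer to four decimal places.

Let m_i = s''(x_i). Step sizes h_i = 2, 1; slopes of the chords Δ_i = (y_(i+1) - y_i)/h_i = -7/2, 2.
  2·m_0 + 6·m_1 + 1·m_2 = 6(Δ_1 - Δ_0) = 33
Clamped end conditions give two more equations: 2h_0·m_0 + h_0·m_1 = 6(Δ_0 - s'(0)) = -33 and h_1·m_1 + 2h_1·m_2 = 6(s'(3) - Δ_1) = 24.
Solving: m_0 = -149/12, m_1 = 25/3, m_2 = 47/6.
On [2, 3], s'(x) = b_1 + 2c_1·(x - 2) + 3d_1·(x - 2)² with b_1 = Δ_1 - h_1(2m_1 + m_2)/6 = -25/12, c_1 = m_1/2 = 25/6, d_1 = (m_2 - m_1)/(6h_1) = -1/12. So s'(2) = -25/12.

-2.0833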